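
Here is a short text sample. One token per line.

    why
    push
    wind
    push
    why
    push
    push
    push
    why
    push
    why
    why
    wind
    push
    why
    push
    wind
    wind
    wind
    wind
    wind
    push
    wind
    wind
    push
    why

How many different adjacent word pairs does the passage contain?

26 tokens → 25 bigram windows in total.
Repeated bigrams (each contributes count−1 duplicates):
  push why: 5
  wind wind: 5
  why push: 4
  wind push: 4
  push wind: 3
  push push: 2
17 duplicate windows → 25 − 17 = 8 distinct.

8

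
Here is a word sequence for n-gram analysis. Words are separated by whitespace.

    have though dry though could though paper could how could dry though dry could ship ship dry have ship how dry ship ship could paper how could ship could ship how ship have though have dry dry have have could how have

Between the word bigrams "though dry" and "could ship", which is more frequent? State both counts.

"could ship" (3 vs 2)

"though dry": 2 occurrences
"could ship": 3 occurrences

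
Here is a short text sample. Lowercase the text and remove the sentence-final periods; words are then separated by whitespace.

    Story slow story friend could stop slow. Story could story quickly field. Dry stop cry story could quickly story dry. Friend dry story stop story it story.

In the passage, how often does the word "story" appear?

9

Scanning the 27 tokens for "story":
  position 1: story
  position 3: story
  position 8: story
  position 10: story
  position 16: story
  position 19: story
  position 23: story
  position 25: story
  position 27: story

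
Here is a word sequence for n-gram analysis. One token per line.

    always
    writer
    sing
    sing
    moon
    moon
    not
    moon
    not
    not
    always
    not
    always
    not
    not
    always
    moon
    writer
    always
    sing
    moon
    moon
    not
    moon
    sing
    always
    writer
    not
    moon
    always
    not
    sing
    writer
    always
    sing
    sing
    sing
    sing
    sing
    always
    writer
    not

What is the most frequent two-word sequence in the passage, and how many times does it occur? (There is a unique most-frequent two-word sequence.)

"sing sing", 5 times

Bigram frequencies (highest first):
  sing sing: 5
  always writer: 3
  moon not: 3
  not moon: 3
  not always: 3
  always not: 3
  … (14 more, each ≤ 2)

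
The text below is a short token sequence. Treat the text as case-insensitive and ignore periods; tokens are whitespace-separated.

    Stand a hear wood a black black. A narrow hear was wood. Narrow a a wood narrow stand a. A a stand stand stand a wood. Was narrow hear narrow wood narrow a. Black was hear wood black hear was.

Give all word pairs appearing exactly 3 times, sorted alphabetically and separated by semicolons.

a a; stand a; wood narrow

Bigram counts meeting the condition (exactly 3 times):
  a a: 3
  stand a: 3
  wood narrow: 3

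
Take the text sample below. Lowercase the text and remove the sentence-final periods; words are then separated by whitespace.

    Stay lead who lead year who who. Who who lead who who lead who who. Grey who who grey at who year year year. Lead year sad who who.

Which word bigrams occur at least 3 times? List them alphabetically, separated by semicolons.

Bigram counts meeting the condition (at least 3 times):
  lead who: 3
  who lead: 3
  who who: 7

lead who; who lead; who who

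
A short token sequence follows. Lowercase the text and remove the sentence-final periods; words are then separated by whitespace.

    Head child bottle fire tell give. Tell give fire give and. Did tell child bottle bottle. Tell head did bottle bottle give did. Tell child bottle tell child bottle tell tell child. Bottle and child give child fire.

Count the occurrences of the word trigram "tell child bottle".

4

Scanning the 36 overlapping trigram windows for "tell child bottle":
  position 13–15: tell child bottle
  position 24–26: tell child bottle
  position 27–29: tell child bottle
  position 31–33: tell child bottle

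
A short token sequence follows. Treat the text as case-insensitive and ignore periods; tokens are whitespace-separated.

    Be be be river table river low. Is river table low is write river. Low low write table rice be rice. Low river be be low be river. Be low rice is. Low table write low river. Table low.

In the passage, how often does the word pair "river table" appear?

3

Scanning the 38 overlapping bigram windows for "river table":
  position 4–5: river table
  position 9–10: river table
  position 37–38: river table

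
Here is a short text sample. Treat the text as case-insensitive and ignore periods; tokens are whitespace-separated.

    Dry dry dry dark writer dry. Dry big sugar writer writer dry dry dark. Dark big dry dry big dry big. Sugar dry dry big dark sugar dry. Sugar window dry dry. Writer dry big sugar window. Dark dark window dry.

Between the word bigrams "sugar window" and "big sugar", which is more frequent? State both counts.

"sugar window": 2 occurrences
"big sugar": 3 occurrences

"big sugar" (3 vs 2)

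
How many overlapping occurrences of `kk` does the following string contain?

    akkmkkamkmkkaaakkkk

Sliding a length-2 window over the 19 characters (18 positions):
  position 2–3: kk
  position 5–6: kk
  position 11–12: kk
  position 16–17: kk
  position 17–18: kk
  position 18–19: kk

6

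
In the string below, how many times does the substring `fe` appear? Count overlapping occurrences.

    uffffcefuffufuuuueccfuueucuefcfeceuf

1

Sliding a length-2 window over the 36 characters (35 positions):
  position 31–32: fe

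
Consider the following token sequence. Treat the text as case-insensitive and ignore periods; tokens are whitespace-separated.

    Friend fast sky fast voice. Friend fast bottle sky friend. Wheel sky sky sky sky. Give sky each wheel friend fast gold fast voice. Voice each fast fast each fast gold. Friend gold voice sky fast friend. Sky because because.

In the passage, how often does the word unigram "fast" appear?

9

Scanning the 40 tokens for "fast":
  position 2: fast
  position 4: fast
  position 7: fast
  position 21: fast
  position 23: fast
  position 27: fast
  position 28: fast
  position 30: fast
  position 36: fast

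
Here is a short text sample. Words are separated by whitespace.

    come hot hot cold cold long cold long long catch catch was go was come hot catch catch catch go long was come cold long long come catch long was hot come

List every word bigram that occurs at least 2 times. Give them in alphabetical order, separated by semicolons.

Bigram counts meeting the condition (at least 2 times):
  catch catch: 3
  cold long: 3
  come hot: 2
  long long: 2
  long was: 2
  was come: 2

catch catch; cold long; come hot; long long; long was; was come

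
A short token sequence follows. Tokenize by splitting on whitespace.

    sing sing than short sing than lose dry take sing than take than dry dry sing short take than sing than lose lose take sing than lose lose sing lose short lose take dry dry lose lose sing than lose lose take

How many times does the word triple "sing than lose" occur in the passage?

4

Scanning the 40 overlapping trigram windows for "sing than lose":
  position 5–7: sing than lose
  position 20–22: sing than lose
  position 25–27: sing than lose
  position 38–40: sing than lose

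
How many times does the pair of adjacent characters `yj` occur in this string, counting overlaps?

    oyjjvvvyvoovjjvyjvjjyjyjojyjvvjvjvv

Sliding a length-2 window over the 35 characters (34 positions):
  position 2–3: yj
  position 16–17: yj
  position 21–22: yj
  position 23–24: yj
  position 27–28: yj

5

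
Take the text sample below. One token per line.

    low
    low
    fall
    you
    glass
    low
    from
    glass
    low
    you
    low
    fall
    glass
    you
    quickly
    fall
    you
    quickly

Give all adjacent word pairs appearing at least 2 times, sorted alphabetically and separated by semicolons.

fall you; glass low; low fall; you quickly

Bigram counts meeting the condition (at least 2 times):
  fall you: 2
  glass low: 2
  low fall: 2
  you quickly: 2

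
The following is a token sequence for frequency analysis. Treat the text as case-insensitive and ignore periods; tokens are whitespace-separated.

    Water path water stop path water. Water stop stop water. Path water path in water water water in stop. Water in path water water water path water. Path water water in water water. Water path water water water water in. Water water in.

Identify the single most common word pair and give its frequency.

Bigram frequencies (highest first):
  water water: 12
  path water: 7
  water path: 6
  water in: 5
  in water: 3
  water stop: 2
  … (6 more, each ≤ 2)

"water water", 12 times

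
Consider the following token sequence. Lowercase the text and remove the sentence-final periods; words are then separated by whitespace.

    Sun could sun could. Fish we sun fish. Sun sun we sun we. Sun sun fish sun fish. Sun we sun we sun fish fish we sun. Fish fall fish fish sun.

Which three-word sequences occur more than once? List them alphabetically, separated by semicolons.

fish we sun; sun fish sun; sun we sun; we sun fish; we sun we

Trigram counts meeting the condition (more than once):
  fish we sun: 2
  sun fish sun: 3
  sun we sun: 4
  we sun fish: 3
  we sun we: 2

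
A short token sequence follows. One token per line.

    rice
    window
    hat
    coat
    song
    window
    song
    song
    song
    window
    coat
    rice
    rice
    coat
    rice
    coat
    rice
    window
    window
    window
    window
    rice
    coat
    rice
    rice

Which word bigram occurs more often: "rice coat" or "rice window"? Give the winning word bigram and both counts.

"rice coat": 3 occurrences
"rice window": 2 occurrences

"rice coat" (3 vs 2)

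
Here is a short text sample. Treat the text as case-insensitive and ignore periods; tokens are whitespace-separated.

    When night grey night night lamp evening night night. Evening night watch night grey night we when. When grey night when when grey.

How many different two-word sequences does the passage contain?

15

23 tokens → 22 bigram windows in total.
Repeated bigrams (each contributes count−1 duplicates):
  grey night: 3
  evening night: 2
  night grey: 2
  night night: 2
  when grey: 2
  when when: 2
7 duplicate windows → 22 − 7 = 15 distinct.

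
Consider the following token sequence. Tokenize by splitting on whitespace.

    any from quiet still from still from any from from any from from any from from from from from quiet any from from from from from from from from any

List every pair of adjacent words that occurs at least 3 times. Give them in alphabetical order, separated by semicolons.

any from; from any; from from

Bigram counts meeting the condition (at least 3 times):
  any from: 5
  from any: 4
  from from: 13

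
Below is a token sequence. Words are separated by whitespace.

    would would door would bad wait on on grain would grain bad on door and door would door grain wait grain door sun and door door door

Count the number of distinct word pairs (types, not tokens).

27 tokens → 26 bigram windows in total.
Repeated bigrams (each contributes count−1 duplicates):
  and door: 2
  door door: 2
  door would: 2
  would door: 2
4 duplicate windows → 26 − 4 = 22 distinct.

22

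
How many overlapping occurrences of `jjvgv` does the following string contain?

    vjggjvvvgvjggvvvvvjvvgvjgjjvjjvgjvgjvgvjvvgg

0

Sliding a length-5 window over the 44 characters (40 positions):
  (no match at any position)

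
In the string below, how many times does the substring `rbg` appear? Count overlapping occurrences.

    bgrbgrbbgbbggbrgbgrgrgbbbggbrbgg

Sliding a length-3 window over the 32 characters (30 positions):
  position 3–5: rbg
  position 29–31: rbg

2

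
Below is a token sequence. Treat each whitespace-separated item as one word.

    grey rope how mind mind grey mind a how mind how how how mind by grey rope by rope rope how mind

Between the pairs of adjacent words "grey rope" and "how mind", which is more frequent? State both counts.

"grey rope": 2 occurrences
"how mind": 4 occurrences

"how mind" (4 vs 2)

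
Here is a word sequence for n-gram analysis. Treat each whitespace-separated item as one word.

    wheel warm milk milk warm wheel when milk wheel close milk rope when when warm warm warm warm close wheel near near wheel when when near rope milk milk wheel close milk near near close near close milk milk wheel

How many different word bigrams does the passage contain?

40 tokens → 39 bigram windows in total.
Repeated bigrams (each contributes count−1 duplicates):
  close milk: 3
  milk milk: 3
  milk wheel: 3
  warm warm: 3
  near close: 2
  near near: 2
  wheel close: 2
  wheel when: 2
  … (1 more repeated)
13 duplicate windows → 39 − 13 = 26 distinct.

26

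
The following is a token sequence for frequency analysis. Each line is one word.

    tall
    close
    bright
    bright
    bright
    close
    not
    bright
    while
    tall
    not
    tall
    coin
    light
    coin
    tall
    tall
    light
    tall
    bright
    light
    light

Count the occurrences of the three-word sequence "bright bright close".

1

Scanning the 20 overlapping trigram windows for "bright bright close":
  position 4–6: bright bright close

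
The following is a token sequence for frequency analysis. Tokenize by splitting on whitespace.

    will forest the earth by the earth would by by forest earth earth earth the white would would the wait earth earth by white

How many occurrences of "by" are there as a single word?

4

Scanning the 24 tokens for "by":
  position 5: by
  position 9: by
  position 10: by
  position 23: by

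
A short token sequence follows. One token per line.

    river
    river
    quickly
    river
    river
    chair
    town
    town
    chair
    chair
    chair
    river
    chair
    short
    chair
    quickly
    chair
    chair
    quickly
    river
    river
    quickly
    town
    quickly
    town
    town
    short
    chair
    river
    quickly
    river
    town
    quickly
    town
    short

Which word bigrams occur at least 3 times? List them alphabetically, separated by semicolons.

chair chair; quickly river; quickly town; river quickly; river river

Bigram counts meeting the condition (at least 3 times):
  chair chair: 3
  quickly river: 3
  quickly town: 3
  river quickly: 3
  river river: 3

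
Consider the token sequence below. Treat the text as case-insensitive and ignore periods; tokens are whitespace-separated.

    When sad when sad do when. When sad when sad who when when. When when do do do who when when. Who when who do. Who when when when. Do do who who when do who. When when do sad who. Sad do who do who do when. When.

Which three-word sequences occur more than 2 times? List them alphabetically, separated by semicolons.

do who when; when when do; when when when; who when when

Trigram counts meeting the condition (more than 2 times):
  do who when: 3
  when when do: 3
  when when when: 3
  who when when: 4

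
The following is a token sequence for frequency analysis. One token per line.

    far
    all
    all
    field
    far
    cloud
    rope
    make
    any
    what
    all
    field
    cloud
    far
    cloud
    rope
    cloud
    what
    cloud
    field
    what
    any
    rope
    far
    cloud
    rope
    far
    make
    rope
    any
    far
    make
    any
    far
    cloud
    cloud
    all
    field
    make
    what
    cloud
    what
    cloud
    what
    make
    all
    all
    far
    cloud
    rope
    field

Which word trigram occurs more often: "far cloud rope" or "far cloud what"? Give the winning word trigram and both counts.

"far cloud rope": 4 occurrences
"far cloud what": 0 occurrences

"far cloud rope" (4 vs 0)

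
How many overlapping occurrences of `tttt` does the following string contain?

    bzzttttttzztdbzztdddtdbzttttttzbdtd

Sliding a length-4 window over the 35 characters (32 positions):
  position 4–7: tttt
  position 5–8: tttt
  position 6–9: tttt
  position 25–28: tttt
  position 26–29: tttt
  position 27–30: tttt

6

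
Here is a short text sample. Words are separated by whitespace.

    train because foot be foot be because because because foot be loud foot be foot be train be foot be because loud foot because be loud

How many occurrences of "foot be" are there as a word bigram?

Scanning the 25 overlapping bigram windows for "foot be":
  position 3–4: foot be
  position 5–6: foot be
  position 10–11: foot be
  position 13–14: foot be
  position 15–16: foot be
  position 19–20: foot be

6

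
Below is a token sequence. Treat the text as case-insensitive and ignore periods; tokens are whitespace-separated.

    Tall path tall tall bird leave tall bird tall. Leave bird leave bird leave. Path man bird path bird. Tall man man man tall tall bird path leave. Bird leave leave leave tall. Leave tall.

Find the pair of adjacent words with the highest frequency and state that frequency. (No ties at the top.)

Bigram frequencies (highest first):
  bird leave: 4
  tall bird: 3
  leave tall: 3
  leave bird: 3
  tall tall: 2
  bird tall: 2
  … (13 more, each ≤ 2)

"bird leave", 4 times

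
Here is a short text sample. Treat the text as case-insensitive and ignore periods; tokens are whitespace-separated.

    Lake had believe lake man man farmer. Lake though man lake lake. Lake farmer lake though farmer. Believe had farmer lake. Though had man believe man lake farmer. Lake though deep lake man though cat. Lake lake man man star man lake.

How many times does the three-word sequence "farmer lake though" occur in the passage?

Scanning the 40 overlapping trigram windows for "farmer lake though":
  position 7–9: farmer lake though
  position 14–16: farmer lake though
  position 20–22: farmer lake though
  position 28–30: farmer lake though

4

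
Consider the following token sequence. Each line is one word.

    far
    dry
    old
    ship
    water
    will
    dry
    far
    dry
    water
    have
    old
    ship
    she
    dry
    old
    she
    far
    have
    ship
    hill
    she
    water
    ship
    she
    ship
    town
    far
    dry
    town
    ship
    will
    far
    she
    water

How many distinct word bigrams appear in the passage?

28

35 tokens → 34 bigram windows in total.
Repeated bigrams (each contributes count−1 duplicates):
  far dry: 3
  dry old: 2
  old ship: 2
  she water: 2
  ship she: 2
6 duplicate windows → 34 − 6 = 28 distinct.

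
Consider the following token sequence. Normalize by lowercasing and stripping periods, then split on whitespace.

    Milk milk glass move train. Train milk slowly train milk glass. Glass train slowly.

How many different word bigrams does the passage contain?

11

14 tokens → 13 bigram windows in total.
Repeated bigrams (each contributes count−1 duplicates):
  milk glass: 2
  train milk: 2
2 duplicate windows → 13 − 2 = 11 distinct.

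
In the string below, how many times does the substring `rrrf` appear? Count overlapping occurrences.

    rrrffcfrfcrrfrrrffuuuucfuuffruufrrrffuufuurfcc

3

Sliding a length-4 window over the 46 characters (43 positions):
  position 1–4: rrrf
  position 14–17: rrrf
  position 33–36: rrrf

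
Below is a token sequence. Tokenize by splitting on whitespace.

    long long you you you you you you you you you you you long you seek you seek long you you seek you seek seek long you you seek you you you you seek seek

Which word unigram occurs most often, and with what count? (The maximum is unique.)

"you", 22 times

Unigram frequencies (highest first):
  you: 22
  seek: 8
  long: 5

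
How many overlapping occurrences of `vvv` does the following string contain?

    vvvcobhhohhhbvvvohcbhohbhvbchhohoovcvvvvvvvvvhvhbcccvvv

Sliding a length-3 window over the 55 characters (53 positions):
  position 1–3: vvv
  position 14–16: vvv
  position 37–39: vvv
  position 38–40: vvv
  position 39–41: vvv
  position 40–42: vvv
  position 41–43: vvv
  position 42–44: vvv
  position 43–45: vvv
  position 53–55: vvv

10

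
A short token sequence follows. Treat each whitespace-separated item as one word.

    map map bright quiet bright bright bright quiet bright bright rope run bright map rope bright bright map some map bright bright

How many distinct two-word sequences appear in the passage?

13

22 tokens → 21 bigram windows in total.
Repeated bigrams (each contributes count−1 duplicates):
  bright bright: 5
  bright map: 2
  bright quiet: 2
  map bright: 2
  quiet bright: 2
8 duplicate windows → 21 − 8 = 13 distinct.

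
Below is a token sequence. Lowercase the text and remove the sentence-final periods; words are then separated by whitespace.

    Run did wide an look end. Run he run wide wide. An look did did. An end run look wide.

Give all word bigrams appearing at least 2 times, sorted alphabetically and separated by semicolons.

Bigram counts meeting the condition (at least 2 times):
  an look: 2
  end run: 2
  wide an: 2

an look; end run; wide an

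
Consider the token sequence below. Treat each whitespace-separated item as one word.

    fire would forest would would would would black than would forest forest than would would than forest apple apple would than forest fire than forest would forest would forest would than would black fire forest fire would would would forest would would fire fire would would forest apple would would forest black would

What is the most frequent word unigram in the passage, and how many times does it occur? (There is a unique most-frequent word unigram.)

"would", 23 times

Unigram frequencies (highest first):
  would: 23
  forest: 12
  fire: 6
  than: 6
  black: 3
  apple: 3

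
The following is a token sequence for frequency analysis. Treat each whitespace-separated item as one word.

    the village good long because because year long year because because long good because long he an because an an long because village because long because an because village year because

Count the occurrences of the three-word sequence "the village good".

Scanning the 29 overlapping trigram windows for "the village good":
  position 1–3: the village good

1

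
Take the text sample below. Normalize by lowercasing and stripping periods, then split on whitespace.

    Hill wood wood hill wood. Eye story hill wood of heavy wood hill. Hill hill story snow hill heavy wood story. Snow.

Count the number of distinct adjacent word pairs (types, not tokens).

22 tokens → 21 bigram windows in total.
Repeated bigrams (each contributes count−1 duplicates):
  hill wood: 3
  heavy wood: 2
  hill hill: 2
  story snow: 2
  wood hill: 2
6 duplicate windows → 21 − 6 = 15 distinct.

15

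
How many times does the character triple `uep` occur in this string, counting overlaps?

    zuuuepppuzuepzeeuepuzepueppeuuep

5

Sliding a length-3 window over the 32 characters (30 positions):
  position 4–6: uep
  position 11–13: uep
  position 17–19: uep
  position 24–26: uep
  position 30–32: uep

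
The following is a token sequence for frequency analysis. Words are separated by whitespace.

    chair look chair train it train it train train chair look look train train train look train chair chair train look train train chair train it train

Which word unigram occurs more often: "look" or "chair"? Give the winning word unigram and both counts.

"chair" (6 vs 5)

"look": 5 occurrences
"chair": 6 occurrences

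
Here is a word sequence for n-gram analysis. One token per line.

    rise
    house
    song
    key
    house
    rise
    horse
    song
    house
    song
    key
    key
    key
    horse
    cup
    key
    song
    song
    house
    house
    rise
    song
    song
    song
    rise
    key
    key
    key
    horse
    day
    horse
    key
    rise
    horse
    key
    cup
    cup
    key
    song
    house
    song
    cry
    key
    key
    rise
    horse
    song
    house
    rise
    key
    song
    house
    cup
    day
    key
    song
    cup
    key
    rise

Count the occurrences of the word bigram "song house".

5

Scanning the 58 overlapping bigram windows for "song house":
  position 8–9: song house
  position 18–19: song house
  position 39–40: song house
  position 47–48: song house
  position 51–52: song house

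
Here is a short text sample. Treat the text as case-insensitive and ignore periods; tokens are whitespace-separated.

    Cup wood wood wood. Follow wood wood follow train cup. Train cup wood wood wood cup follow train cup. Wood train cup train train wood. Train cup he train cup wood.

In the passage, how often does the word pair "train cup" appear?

Scanning the 30 overlapping bigram windows for "train cup":
  position 9–10: train cup
  position 11–12: train cup
  position 18–19: train cup
  position 21–22: train cup
  position 26–27: train cup
  position 29–30: train cup

6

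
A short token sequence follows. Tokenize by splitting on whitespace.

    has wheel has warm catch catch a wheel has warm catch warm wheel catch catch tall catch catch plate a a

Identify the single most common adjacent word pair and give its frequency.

"catch catch", 3 times

Bigram frequencies (highest first):
  catch catch: 3
  wheel has: 2
  has warm: 2
  warm catch: 2
  has wheel: 1
  catch a: 1
  … (9 more, each ≤ 1)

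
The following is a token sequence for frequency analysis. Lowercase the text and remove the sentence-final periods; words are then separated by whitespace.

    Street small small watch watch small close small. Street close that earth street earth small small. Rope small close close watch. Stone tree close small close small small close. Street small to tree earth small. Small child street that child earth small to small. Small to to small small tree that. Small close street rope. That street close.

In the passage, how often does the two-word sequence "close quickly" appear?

0

Scanning the 57 overlapping bigram windows for "close quickly":
  (none found)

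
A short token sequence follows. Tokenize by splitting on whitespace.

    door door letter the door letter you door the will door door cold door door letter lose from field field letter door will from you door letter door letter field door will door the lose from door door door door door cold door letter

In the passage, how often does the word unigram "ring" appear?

Scanning the 44 tokens for "ring":
  (none found)

0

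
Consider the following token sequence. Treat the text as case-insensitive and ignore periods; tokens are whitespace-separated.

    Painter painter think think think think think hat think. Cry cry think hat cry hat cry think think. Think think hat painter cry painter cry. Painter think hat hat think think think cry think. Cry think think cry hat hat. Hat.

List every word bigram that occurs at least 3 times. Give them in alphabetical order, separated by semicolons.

cry think; hat hat; think cry; think hat; think think

Bigram counts meeting the condition (at least 3 times):
  cry think: 4
  hat hat: 3
  think cry: 4
  think hat: 4
  think think: 10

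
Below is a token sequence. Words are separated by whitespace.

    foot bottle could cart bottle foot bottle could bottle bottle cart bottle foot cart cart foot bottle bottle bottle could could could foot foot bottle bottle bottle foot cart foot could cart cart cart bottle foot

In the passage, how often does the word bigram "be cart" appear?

Scanning the 35 overlapping bigram windows for "be cart":
  (none found)

0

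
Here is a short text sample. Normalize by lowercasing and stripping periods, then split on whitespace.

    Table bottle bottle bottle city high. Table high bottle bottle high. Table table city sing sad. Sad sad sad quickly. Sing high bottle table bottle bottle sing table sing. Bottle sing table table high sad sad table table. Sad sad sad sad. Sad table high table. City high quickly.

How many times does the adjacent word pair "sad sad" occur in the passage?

Scanning the 48 overlapping bigram windows for "sad sad":
  position 16–17: sad sad
  position 17–18: sad sad
  position 18–19: sad sad
  position 35–36: sad sad
  position 39–40: sad sad
  position 40–41: sad sad
  position 41–42: sad sad
  position 42–43: sad sad

8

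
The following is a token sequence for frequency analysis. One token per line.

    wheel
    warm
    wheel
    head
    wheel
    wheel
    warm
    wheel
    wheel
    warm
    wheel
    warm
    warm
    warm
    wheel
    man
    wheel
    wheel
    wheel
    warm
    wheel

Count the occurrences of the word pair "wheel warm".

5

Scanning the 20 overlapping bigram windows for "wheel warm":
  position 1–2: wheel warm
  position 6–7: wheel warm
  position 9–10: wheel warm
  position 11–12: wheel warm
  position 19–20: wheel warm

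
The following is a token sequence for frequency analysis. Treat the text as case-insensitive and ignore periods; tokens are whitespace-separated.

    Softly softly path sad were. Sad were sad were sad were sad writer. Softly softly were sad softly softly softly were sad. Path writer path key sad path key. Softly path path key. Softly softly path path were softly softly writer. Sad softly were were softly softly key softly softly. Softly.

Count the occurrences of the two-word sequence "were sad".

Scanning the 50 overlapping bigram windows for "were sad":
  position 5–6: were sad
  position 7–8: were sad
  position 9–10: were sad
  position 11–12: were sad
  position 16–17: were sad
  position 21–22: were sad

6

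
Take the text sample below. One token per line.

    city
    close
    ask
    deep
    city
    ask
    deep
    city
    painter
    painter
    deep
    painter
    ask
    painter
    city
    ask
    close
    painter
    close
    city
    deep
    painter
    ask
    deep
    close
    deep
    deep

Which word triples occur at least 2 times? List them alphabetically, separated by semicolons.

Trigram counts meeting the condition (at least 2 times):
  ask deep city: 2
  deep painter ask: 2

ask deep city; deep painter ask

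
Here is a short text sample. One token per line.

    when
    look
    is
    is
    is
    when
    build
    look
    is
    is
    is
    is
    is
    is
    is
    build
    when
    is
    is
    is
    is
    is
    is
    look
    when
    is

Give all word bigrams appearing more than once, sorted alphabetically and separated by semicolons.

Bigram counts meeting the condition (more than once):
  is is: 13
  look is: 2
  when is: 2

is is; look is; when is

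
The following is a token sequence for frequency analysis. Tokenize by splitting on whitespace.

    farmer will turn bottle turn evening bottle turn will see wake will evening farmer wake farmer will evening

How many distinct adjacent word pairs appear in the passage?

14

18 tokens → 17 bigram windows in total.
Repeated bigrams (each contributes count−1 duplicates):
  bottle turn: 2
  farmer will: 2
  will evening: 2
3 duplicate windows → 17 − 3 = 14 distinct.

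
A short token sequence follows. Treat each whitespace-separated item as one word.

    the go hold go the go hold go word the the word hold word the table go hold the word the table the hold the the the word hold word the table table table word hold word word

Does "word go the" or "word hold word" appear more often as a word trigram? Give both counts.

"word hold word" (3 vs 0)

"word go the": 0 occurrences
"word hold word": 3 occurrences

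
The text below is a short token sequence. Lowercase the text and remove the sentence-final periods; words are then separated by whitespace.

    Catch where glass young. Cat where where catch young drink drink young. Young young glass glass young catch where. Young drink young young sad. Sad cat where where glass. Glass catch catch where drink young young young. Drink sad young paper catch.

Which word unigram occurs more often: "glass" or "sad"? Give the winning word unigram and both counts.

"glass" (5 vs 3)

"glass": 5 occurrences
"sad": 3 occurrences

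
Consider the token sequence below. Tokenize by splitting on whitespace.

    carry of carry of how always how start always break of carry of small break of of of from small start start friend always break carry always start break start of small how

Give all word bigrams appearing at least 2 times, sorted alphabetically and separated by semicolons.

always break; break of; carry of; of carry; of of; of small

Bigram counts meeting the condition (at least 2 times):
  always break: 2
  break of: 2
  carry of: 3
  of carry: 2
  of of: 2
  of small: 2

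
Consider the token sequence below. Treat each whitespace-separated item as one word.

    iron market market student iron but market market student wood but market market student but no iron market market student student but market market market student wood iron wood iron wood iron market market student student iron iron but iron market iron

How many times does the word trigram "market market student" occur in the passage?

Scanning the 40 overlapping trigram windows for "market market student":
  position 2–4: market market student
  position 7–9: market market student
  position 12–14: market market student
  position 18–20: market market student
  position 24–26: market market student
  position 33–35: market market student

6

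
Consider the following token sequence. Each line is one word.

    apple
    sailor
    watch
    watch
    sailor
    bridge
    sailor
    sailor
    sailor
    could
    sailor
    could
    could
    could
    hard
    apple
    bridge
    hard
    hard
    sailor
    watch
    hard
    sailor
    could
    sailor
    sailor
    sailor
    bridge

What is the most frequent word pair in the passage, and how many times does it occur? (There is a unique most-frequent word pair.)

Bigram frequencies (highest first):
  sailor sailor: 4
  sailor could: 3
  sailor watch: 2
  sailor bridge: 2
  could sailor: 2
  could could: 2
  … (11 more, each ≤ 2)

"sailor sailor", 4 times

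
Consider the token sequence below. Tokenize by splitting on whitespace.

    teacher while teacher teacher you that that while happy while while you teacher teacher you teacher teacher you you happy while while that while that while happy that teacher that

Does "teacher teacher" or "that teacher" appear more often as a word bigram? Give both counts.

"teacher teacher": 3 occurrences
"that teacher": 1 occurrence

"teacher teacher" (3 vs 1)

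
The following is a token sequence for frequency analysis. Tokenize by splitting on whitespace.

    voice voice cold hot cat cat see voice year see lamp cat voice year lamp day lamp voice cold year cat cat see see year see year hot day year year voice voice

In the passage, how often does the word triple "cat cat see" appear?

2

Scanning the 31 overlapping trigram windows for "cat cat see":
  position 5–7: cat cat see
  position 21–23: cat cat see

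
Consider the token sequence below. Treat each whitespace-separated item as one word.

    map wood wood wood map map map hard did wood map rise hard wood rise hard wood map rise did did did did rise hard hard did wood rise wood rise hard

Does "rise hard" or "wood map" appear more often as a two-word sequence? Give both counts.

"rise hard": 4 occurrences
"wood map": 3 occurrences

"rise hard" (4 vs 3)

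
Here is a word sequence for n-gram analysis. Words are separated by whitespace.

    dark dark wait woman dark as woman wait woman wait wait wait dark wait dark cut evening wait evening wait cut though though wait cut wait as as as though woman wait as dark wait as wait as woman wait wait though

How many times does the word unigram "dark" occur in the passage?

6

Scanning the 42 tokens for "dark":
  position 1: dark
  position 2: dark
  position 5: dark
  position 13: dark
  position 15: dark
  position 34: dark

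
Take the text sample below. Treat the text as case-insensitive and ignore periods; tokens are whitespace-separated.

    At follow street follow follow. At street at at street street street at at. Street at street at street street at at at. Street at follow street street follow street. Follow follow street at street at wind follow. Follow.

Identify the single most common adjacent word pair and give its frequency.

Bigram frequencies (highest first):
  street at: 8
  at street: 7
  follow street: 4
  at at: 4
  street street: 4
  street follow: 3
  … (5 more, each ≤ 3)

"street at", 8 times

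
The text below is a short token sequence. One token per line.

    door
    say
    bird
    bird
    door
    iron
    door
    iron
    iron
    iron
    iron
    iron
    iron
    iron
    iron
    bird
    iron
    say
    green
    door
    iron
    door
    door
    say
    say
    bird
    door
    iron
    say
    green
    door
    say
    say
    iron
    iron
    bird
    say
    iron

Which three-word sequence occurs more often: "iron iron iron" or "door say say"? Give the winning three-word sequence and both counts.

"iron iron iron": 6 occurrences
"door say say": 2 occurrences

"iron iron iron" (6 vs 2)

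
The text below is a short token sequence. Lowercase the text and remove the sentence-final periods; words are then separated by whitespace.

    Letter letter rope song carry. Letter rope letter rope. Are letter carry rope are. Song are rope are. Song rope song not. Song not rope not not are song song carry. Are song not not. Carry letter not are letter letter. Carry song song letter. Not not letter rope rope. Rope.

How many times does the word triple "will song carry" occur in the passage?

0

Scanning the 49 overlapping trigram windows for "will song carry":
  (none found)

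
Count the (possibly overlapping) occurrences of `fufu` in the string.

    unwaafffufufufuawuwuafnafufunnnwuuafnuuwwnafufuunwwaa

Sliding a length-4 window over the 53 characters (50 positions):
  position 8–11: fufu
  position 10–13: fufu
  position 12–15: fufu
  position 25–28: fufu
  position 44–47: fufu

5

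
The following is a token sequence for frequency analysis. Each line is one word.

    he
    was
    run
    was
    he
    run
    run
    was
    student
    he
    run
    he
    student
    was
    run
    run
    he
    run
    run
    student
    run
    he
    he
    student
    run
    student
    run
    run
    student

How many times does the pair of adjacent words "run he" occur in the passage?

3

Scanning the 28 overlapping bigram windows for "run he":
  position 11–12: run he
  position 16–17: run he
  position 21–22: run he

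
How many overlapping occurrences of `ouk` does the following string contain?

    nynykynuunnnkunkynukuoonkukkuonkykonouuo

0

Sliding a length-3 window over the 40 characters (38 positions):
  (no match at any position)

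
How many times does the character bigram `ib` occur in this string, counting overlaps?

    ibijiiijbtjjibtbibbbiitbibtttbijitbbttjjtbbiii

Sliding a length-2 window over the 46 characters (45 positions):
  position 1–2: ib
  position 13–14: ib
  position 17–18: ib
  position 25–26: ib

4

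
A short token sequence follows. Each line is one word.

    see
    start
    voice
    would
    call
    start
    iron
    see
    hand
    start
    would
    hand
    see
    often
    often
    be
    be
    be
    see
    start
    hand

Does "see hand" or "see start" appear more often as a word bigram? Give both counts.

"see hand": 1 occurrence
"see start": 2 occurrences

"see start" (2 vs 1)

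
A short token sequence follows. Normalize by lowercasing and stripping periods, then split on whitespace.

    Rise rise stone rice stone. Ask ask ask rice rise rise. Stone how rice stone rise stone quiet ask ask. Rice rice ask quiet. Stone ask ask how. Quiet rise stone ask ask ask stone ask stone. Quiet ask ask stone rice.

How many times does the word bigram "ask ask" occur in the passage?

Scanning the 41 overlapping bigram windows for "ask ask":
  position 6–7: ask ask
  position 7–8: ask ask
  position 19–20: ask ask
  position 26–27: ask ask
  position 32–33: ask ask
  position 33–34: ask ask
  position 39–40: ask ask

7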